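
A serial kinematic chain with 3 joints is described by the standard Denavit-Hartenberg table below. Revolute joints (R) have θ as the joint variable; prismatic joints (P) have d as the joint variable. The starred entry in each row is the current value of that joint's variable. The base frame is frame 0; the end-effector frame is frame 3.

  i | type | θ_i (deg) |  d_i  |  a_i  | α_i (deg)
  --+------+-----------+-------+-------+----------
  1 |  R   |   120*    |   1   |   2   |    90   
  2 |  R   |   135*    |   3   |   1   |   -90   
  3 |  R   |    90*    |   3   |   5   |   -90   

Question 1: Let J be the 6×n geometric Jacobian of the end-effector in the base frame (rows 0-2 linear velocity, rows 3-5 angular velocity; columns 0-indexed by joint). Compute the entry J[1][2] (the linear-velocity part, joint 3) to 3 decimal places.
3.062

axis z_2 = (0.3536,-0.6124,-0.7071); lever o_n−o_2 = (-3.2695,-4.3371,-2.1213)
cross product → J_v[:, 2] = (-1.7678,3.0619,-3.5355)
J_ω[:, 2] = z_2
entry J[1][2] = 3.0619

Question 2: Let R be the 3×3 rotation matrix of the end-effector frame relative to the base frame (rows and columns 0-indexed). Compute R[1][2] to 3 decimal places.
0.612

End-effector z-axis (col 2 of R) = (-0.3536,0.6124,-0.7071)
R[1][2] = 0.6124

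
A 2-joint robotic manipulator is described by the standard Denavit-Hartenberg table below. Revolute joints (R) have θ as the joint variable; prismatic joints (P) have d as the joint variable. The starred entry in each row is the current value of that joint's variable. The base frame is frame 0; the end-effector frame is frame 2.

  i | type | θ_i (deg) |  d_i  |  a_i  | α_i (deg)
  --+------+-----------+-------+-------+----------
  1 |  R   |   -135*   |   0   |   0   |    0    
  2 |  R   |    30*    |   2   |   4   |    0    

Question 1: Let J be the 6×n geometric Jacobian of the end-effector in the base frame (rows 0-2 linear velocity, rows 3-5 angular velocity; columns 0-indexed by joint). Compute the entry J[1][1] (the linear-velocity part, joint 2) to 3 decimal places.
-1.035

axis z_1 = (0.0000,0.0000,1.0000); lever o_n−o_1 = (-1.0353,-3.8637,2.0000)
cross product → J_v[:, 1] = (3.8637,-1.0353,0.0000)
J_ω[:, 1] = z_1
entry J[1][1] = -1.0353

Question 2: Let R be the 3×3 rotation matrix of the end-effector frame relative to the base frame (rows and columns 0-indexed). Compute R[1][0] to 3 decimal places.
-0.966

End-effector x-axis (col 0 of R) = (-0.2588,-0.9659,0.0000)
R[1][0] = -0.9659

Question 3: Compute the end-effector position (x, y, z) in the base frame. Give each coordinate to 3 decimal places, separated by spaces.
-1.035 -3.864 2.000

after link 1: o_1 = (0.0000, 0.0000, 0.0000)
after link 2: o_2 = (-1.0353, -3.8637, 2.0000)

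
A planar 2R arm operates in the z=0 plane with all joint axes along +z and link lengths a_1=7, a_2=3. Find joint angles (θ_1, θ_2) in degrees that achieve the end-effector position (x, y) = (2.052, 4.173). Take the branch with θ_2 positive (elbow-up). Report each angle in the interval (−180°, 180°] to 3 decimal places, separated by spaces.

45.001 150.006

cos θ_2 = (21.6246−7²−3²)/(2·7·3) = -0.8661; θ_2 = 150.0063° (elbow-up)
β = atan2(4.1730,2.0520) = 63.8152°; ψ = atan2(1.4997,4.4018) = 18.8144°
θ_1 = β − ψ = 45.0008°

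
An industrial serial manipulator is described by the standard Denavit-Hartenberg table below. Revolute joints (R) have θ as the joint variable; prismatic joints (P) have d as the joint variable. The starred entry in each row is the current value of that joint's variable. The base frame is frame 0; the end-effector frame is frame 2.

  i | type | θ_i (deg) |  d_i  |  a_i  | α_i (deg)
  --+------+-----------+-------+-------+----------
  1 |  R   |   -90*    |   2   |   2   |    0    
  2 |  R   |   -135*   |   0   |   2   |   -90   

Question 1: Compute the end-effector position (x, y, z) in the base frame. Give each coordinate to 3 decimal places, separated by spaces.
after link 1: o_1 = (0.0000, -2.0000, 2.0000)
after link 2: o_2 = (-1.4142, -0.5858, 2.0000)

-1.414 -0.586 2.000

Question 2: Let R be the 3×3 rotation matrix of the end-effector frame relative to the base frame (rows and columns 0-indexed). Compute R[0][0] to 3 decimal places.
End-effector x-axis (col 0 of R) = (-0.7071,0.7071,0.0000)
R[0][0] = -0.7071

-0.707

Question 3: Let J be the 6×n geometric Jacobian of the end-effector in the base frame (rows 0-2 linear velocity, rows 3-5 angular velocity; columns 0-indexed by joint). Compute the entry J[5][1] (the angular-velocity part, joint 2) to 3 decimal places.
1.000

axis z_1 = (0.0000,0.0000,1.0000); lever o_n−o_1 = (-1.4142,1.4142,0.0000)
cross product → J_v[:, 1] = (-1.4142,-1.4142,0.0000)
J_ω[:, 1] = z_1
entry J[5][1] = 1.0000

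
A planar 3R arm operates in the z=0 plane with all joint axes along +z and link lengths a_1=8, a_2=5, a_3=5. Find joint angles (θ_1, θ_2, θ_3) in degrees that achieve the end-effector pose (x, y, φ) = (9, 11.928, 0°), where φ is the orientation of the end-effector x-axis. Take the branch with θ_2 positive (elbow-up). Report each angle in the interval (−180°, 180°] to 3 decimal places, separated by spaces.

59.997 30.007 -90.004

wrist centre = target − a_3·(cos φ, sin φ) = (4.0000, 11.9280)
cos θ_2 = (158.2772−8²−5²)/(2·8·5) = 0.8660; θ_2 = 30.0069° (elbow-up)
β = atan2(11.9280,4.0000) = 71.4614°; ψ = atan2(2.5005,12.3298) = 11.4643°
θ_1 = β − ψ = 59.9971°
θ_3 = φ − θ_1 − θ_2 = -90.0040° (wrapped to (-180°,180°])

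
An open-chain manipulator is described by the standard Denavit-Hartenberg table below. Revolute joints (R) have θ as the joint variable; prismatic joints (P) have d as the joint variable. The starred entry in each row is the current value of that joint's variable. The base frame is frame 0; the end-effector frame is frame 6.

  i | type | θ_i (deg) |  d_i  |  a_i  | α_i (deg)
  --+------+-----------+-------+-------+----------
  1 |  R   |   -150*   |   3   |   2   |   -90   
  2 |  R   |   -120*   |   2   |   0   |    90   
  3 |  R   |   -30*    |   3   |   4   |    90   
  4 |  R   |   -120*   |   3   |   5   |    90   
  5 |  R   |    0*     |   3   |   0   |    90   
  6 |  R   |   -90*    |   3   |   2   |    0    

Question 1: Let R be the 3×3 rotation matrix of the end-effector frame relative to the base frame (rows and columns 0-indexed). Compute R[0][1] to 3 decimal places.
End-effector y-axis (col 1 of R) = (-0.7120,-0.6998,0.0580)
R[0][1] = -0.7120

-0.712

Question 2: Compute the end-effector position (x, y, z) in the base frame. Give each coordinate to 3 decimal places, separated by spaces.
-1.275 -2.680 3.891

after link 1: o_1 = (-1.7321, -1.0000, 3.0000)
after link 2: o_2 = (-0.7321, -2.7321, 3.0000)
after link 3: o_3 = (2.0179, 1.1651, 4.5000)
after link 4: o_4 = (-3.4907, -0.4587, 3.4910)
after link 5: o_5 = (-2.6905, -1.4967, 0.7925)
after link 6: o_6 = (-1.2754, -2.6797, 3.8905)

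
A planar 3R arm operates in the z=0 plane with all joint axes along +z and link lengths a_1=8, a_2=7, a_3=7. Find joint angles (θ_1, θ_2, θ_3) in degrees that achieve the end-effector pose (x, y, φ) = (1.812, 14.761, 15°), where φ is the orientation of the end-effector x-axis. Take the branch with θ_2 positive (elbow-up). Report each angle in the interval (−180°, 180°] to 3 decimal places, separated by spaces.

wrist centre = target − a_3·(cos φ, sin φ) = (-4.9495, 12.9493)
cos θ_2 = (192.1809−8²−7²)/(2·8·7) = 0.7070; θ_2 = 45.0109° (elbow-up)
β = atan2(12.9493,-4.9495) = 110.9179°; ψ = atan2(4.9507,12.9488) = 20.9233°
θ_1 = β − ψ = 89.9946°
θ_3 = φ − θ_1 − θ_2 = -120.0056° (wrapped to (-180°,180°])

89.995 45.011 -120.006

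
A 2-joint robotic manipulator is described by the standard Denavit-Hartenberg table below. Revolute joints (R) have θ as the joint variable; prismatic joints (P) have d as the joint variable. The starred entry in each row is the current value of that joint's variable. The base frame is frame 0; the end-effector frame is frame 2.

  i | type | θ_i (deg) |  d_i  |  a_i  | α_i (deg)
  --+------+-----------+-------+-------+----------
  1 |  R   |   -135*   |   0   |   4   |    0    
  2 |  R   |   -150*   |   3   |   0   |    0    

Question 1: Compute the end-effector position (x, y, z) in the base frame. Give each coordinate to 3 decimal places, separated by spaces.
-2.828 -2.828 3.000

after link 1: o_1 = (-2.8284, -2.8284, 0.0000)
after link 2: o_2 = (-2.8284, -2.8284, 3.0000)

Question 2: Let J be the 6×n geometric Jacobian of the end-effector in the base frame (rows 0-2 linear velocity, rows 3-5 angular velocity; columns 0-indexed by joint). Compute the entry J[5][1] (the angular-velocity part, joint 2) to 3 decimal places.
axis z_1 = (0.0000,0.0000,1.0000); lever o_n−o_1 = (0.0000,0.0000,3.0000)
cross product → J_v[:, 1] = (0.0000,0.0000,0.0000)
J_ω[:, 1] = z_1
entry J[5][1] = 1.0000

1.000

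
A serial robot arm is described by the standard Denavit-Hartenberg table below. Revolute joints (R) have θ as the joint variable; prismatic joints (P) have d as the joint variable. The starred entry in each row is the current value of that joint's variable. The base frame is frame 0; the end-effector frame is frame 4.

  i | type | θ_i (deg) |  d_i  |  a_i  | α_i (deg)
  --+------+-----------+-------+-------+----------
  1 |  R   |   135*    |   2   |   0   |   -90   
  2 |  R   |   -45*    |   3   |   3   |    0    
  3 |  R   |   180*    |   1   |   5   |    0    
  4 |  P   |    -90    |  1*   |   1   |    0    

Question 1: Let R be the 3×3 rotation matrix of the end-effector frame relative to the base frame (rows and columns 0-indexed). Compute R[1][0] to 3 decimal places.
0.500

End-effector x-axis (col 0 of R) = (-0.5000,0.5000,-0.7071)
R[1][0] = 0.5000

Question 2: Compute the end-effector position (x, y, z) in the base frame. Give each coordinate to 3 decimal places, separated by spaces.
-3.036 -4.036 -0.121

after link 1: o_1 = (0.0000, 0.0000, 2.0000)
after link 2: o_2 = (-3.6213, -0.6213, 4.1213)
after link 3: o_3 = (-1.8284, -3.8284, 0.5858)
after link 4: o_4 = (-3.0355, -4.0355, -0.1213)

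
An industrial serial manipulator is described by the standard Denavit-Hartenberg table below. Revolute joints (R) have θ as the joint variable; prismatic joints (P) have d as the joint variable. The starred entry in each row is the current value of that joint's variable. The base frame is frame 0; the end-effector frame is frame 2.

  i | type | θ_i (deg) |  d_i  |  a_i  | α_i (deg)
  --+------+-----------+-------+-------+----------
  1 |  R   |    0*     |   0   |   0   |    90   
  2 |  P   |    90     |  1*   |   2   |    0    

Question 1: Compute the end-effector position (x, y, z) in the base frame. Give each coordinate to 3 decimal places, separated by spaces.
after link 1: o_1 = (0.0000, 0.0000, 0.0000)
after link 2: o_2 = (0.0000, -1.0000, 2.0000)

0.000 -1.000 2.000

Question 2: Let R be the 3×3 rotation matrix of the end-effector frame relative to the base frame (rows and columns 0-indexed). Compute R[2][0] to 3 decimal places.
1.000

End-effector x-axis (col 0 of R) = (0.0000,0.0000,1.0000)
R[2][0] = 1.0000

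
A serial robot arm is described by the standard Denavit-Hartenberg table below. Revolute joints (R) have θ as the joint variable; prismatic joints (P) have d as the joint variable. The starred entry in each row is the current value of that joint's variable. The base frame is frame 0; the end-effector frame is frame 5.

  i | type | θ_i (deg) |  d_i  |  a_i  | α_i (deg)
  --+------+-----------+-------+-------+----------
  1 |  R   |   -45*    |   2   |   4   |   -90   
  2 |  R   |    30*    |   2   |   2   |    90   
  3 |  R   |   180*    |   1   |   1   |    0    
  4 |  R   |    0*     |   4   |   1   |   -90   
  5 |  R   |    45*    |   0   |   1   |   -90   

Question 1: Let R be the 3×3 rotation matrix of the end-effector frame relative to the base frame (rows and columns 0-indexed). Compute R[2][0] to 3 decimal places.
-0.259

End-effector x-axis (col 0 of R) = (-0.6830,0.6830,-0.2588)
R[2][0] = -0.2588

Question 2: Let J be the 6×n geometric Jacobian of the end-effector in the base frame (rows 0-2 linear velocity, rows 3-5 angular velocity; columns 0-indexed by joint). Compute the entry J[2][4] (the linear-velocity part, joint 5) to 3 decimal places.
-0.966

axis z_4 = (-0.7071,-0.7071,0.0000); lever o_n−o_4 = (-0.6830,0.6830,-0.2588)
cross product → J_v[:, 4] = (0.1830,-0.1830,-0.9659)
J_ω[:, 4] = z_4
entry J[2][4] = -0.9659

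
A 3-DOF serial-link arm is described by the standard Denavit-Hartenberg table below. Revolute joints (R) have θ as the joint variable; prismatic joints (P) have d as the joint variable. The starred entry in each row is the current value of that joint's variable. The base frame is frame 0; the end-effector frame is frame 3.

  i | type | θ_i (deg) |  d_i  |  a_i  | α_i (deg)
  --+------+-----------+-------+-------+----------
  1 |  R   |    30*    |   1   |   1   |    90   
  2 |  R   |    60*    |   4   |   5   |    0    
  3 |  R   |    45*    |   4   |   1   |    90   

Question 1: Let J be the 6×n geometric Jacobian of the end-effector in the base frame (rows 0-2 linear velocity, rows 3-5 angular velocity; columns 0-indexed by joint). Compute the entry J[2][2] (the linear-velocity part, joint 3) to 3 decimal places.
axis z_2 = (0.5000,-0.8660,0.0000); lever o_n−o_2 = (1.7759,-3.5935,0.9659)
cross product → J_v[:, 2] = (-0.8365,-0.4830,-0.2588)
J_ω[:, 2] = z_2
entry J[2][2] = -0.2588

-0.259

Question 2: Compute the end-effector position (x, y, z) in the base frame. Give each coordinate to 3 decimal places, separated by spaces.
after link 1: o_1 = (0.8660, 0.5000, 1.0000)
after link 2: o_2 = (5.0311, -1.7141, 5.3301)
after link 3: o_3 = (6.8069, -5.3076, 6.2961)

6.807 -5.308 6.296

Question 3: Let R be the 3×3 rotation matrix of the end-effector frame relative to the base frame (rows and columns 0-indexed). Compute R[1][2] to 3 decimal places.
End-effector z-axis (col 2 of R) = (0.8365,0.4830,0.2588)
R[1][2] = 0.4830

0.483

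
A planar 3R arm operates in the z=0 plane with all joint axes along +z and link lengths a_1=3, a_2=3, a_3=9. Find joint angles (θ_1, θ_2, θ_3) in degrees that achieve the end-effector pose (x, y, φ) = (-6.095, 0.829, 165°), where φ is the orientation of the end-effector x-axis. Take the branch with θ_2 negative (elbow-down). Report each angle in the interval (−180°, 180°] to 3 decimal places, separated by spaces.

29.992 -119.991 -105.001

wrist centre = target − a_3·(cos φ, sin φ) = (2.5983, -1.5004)
cos θ_2 = (9.0024−3²−3²)/(2·3·3) = -0.4999; θ_2 = -119.9910° (elbow-down)
β = atan2(-1.5004,2.5983) = -30.0037°; ψ = atan2(-2.5983,1.5004) = -59.9955°
θ_1 = β − ψ = 29.9918°
θ_3 = φ − θ_1 − θ_2 = -105.0008° (wrapped to (-180°,180°])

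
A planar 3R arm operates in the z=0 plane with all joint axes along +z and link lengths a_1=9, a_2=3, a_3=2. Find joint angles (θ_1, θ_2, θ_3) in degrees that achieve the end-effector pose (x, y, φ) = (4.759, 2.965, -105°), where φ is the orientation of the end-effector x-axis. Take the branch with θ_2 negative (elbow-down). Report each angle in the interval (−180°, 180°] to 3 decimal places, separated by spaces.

wrist centre = target − a_3·(cos φ, sin φ) = (5.2766, 4.8969)
cos θ_2 = (51.8221−9²−3²)/(2·9·3) = -0.7070; θ_2 = -134.9912° (elbow-down)
β = atan2(4.8969,5.2766) = 42.8621°; ψ = atan2(-2.1216,6.8790) = -17.1410°
θ_1 = β − ψ = 60.0031°
θ_3 = φ − θ_1 − θ_2 = -30.0118° (wrapped to (-180°,180°])

60.003 -134.991 -30.012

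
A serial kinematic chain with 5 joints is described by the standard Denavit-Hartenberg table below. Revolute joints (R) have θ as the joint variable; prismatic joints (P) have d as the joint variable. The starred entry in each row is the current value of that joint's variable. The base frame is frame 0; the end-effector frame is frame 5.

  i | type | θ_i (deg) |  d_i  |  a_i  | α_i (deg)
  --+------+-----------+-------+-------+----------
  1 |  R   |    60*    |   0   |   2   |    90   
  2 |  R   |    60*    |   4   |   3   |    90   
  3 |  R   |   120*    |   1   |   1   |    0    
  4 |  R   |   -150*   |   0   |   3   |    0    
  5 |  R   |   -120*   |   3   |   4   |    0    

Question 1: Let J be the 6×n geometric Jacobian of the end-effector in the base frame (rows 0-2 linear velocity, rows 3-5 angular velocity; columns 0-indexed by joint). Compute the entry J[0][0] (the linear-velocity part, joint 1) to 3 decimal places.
axis z_0 = ẑ; lever o_n−o_0 = (4.3236,4.7566,-0.5849)
cross product → J_v[:, 0] = (-4.7566,4.3236,0.0000)
J_ω[:, 0] = z_0
entry J[0][0] = -4.7566

-4.757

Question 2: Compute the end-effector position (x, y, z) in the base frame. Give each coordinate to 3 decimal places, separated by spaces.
4.324 4.757 -0.585

after link 1: o_1 = (1.0000, 1.7321, 0.0000)
after link 2: o_2 = (5.2141, 1.0311, 2.5981)
after link 3: o_3 = (6.2721, 1.1316, 1.6651)
after link 4: o_4 = (5.6226, 3.0066, 3.9151)
after link 5: o_5 = (4.3236, 4.7566, -0.5849)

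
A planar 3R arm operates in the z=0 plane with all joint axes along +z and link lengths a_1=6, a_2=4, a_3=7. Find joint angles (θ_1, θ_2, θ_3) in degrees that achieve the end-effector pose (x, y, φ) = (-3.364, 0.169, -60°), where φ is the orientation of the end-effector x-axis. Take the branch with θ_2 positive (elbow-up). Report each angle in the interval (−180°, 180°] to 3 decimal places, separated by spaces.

wrist centre = target − a_3·(cos φ, sin φ) = (-6.8640, 6.2312)
cos θ_2 = (85.9421−6²−4²)/(2·6·4) = 0.7071; θ_2 = 44.9984° (elbow-up)
β = atan2(6.2312,-6.8640) = 137.7667°; ψ = atan2(2.8283,8.8285) = 17.7637°
θ_1 = β − ψ = 120.0030°
θ_3 = φ − θ_1 − θ_2 = 134.9986° (wrapped to (-180°,180°])

120.003 44.998 134.999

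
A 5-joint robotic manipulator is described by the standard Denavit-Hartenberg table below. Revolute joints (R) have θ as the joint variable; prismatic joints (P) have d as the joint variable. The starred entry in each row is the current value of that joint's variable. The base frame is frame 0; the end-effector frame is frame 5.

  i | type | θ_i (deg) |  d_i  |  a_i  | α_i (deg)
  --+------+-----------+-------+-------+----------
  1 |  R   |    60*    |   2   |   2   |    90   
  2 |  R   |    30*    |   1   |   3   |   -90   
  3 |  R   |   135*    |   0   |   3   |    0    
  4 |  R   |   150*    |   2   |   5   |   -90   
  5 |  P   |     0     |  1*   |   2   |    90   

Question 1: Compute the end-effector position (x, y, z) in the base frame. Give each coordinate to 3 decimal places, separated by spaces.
6.744 0.918 5.560

after link 1: o_1 = (1.0000, 1.7321, 2.0000)
after link 2: o_2 = (3.1651, 3.4821, 3.5000)
after link 3: o_3 = (0.4094, 2.9517, 2.4393)
after link 4: o_4 = (4.6523, 0.6415, 4.8184)
after link 5: o_5 = (6.7436, 0.9176, 5.5602)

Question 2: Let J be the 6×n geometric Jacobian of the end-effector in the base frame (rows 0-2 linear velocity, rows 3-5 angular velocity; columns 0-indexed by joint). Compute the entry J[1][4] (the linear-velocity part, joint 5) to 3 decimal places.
prismatic axis z_4 = (0.1941,0.8539,0.4830)
J_v[:, 4] = z_4; J_ω[:, 4] = (0,0,0)
entry J[1][4] = 0.8539

0.854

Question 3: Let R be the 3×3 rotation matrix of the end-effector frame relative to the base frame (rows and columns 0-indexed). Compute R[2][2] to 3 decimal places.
0.866

End-effector z-axis (col 2 of R) = (-0.2500,-0.4330,0.8660)
R[2][2] = 0.8660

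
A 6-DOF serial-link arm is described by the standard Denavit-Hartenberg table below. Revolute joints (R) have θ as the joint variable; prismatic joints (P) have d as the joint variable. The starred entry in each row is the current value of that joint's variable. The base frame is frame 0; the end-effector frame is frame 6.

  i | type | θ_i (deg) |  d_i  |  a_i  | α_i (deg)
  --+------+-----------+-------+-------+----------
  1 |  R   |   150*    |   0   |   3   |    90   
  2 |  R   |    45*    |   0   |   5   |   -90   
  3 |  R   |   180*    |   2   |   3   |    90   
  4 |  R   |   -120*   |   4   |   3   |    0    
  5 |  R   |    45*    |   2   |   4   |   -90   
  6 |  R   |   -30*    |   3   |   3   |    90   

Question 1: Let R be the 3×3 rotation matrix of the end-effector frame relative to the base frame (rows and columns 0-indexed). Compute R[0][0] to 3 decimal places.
End-effector x-axis (col 0 of R) = (-0.6250,-0.2165,-0.7500)
R[0][0] = -0.6250

-0.625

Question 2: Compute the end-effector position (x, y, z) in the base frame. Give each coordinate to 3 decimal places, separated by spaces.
-9.465 -3.196 -5.162

after link 1: o_1 = (-2.5981, 1.5000, 0.0000)
after link 2: o_2 = (-5.6599, 3.2678, 3.5355)
after link 3: o_3 = (-2.5981, 1.5000, 2.8284)
after link 4: o_4 = (-7.1076, -0.5152, 2.0520)
after link 5: o_5 = (-9.8397, -1.2473, -1.4121)
after link 6: o_6 = (-9.4647, -3.1958, -5.1621)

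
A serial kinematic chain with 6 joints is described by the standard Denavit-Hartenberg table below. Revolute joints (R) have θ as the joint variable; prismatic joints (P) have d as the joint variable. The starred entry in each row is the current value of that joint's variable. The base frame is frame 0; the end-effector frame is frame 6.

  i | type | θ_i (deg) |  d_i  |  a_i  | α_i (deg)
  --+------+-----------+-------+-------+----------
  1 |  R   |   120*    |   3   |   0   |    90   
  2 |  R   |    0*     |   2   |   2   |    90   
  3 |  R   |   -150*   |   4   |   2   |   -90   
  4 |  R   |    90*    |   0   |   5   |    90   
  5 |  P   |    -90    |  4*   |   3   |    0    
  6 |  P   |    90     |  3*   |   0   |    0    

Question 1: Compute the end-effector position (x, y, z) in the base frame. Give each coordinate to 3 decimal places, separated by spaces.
after link 1: o_1 = (0.0000, 0.0000, 3.0000)
after link 2: o_2 = (0.7321, 2.7321, 3.0000)
after link 3: o_3 = (0.7321, 0.7321, -1.0000)
after link 4: o_4 = (0.7321, 0.7321, 4.0000)
after link 5: o_5 = (3.7321, -3.2679, 4.0000)
after link 6: o_6 = (3.7321, -6.2679, 4.0000)

3.732 -6.268 4.000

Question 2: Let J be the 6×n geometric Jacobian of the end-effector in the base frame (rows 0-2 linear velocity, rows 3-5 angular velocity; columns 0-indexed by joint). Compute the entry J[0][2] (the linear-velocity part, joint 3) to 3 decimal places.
-9.000

axis z_2 = (0.0000,0.0000,-1.0000); lever o_n−o_2 = (3.0000,-9.0000,1.0000)
cross product → J_v[:, 2] = (-9.0000,-3.0000,-0.0000)
J_ω[:, 2] = z_2
entry J[0][2] = -9.0000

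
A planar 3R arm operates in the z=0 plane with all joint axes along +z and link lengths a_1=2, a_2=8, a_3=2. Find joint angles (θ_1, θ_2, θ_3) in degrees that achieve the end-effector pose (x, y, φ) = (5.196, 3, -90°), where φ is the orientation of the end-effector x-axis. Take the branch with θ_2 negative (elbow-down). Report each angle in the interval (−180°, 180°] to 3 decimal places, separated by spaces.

150.004 -120.003 -120.001

wrist centre = target − a_3·(cos φ, sin φ) = (5.1960, 5.0000)
cos θ_2 = (51.9984−2²−8²)/(2·2·8) = -0.5000; θ_2 = -120.0033° (elbow-down)
β = atan2(5.0000,5.1960) = 43.8987°; ψ = atan2(-6.9280,-2.0004) = -106.1056°
θ_1 = β − ψ = 150.0044°
θ_3 = φ − θ_1 − θ_2 = -120.0011° (wrapped to (-180°,180°])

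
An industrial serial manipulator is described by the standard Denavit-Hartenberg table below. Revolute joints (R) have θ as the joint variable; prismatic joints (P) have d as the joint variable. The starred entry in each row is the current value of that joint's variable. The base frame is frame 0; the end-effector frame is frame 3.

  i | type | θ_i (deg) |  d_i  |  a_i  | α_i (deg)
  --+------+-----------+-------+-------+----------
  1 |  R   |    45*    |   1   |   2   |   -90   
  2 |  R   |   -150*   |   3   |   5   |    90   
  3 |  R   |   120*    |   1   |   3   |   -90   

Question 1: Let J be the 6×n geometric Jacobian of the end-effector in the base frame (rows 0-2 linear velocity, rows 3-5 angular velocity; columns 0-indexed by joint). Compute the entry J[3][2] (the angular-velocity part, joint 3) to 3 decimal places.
axis z_2 = (-0.3536,-0.3536,-0.8660); lever o_n−o_2 = (-1.2721,2.4021,-1.6160)
cross product → J_v[:, 2] = (2.6517,0.5303,-1.2990)
J_ω[:, 2] = z_2
entry J[3][2] = -0.3536

-0.354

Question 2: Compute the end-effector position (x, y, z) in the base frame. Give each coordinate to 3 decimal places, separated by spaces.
after link 1: o_1 = (1.4142, 1.4142, 1.0000)
after link 2: o_2 = (-3.7690, 0.4737, 3.5000)
after link 3: o_3 = (-5.0411, 2.8758, 1.8840)

-5.041 2.876 1.884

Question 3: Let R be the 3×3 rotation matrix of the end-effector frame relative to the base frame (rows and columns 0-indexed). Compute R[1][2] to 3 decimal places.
End-effector z-axis (col 2 of R) = (0.8839,0.1768,-0.4330)
R[1][2] = 0.1768

0.177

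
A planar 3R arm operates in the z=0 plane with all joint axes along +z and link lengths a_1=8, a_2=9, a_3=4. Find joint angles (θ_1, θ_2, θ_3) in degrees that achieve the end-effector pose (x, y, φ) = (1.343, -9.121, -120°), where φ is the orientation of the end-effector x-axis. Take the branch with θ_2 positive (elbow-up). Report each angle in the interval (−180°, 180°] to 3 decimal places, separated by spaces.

wrist centre = target − a_3·(cos φ, sin φ) = (3.3430, -5.6569)
cos θ_2 = (43.1761−8²−9²)/(2·8·9) = -0.7071; θ_2 = 135.0003° (elbow-up)
β = atan2(-5.6569,3.3430) = -59.4186°; ψ = atan2(6.3639,1.6360) = 75.5829°
θ_1 = β − ψ = -135.0015°
θ_3 = φ − θ_1 − θ_2 = -119.9988° (wrapped to (-180°,180°])

-135.001 135.000 -119.999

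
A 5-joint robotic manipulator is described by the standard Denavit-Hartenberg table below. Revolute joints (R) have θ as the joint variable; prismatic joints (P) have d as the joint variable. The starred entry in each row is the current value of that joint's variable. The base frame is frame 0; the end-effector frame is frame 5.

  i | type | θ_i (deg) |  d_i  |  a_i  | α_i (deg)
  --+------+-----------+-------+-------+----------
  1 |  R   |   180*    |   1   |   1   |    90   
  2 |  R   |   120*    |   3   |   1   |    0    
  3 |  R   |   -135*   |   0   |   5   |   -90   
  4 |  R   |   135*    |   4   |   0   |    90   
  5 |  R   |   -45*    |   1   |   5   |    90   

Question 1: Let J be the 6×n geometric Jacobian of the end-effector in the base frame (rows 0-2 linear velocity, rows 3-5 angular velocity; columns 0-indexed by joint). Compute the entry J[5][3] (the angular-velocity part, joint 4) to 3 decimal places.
0.966

axis z_3 = (-0.2588,0.0000,0.9659); lever o_n−o_3 = (1.6116,-3.2071,0.9127)
cross product → J_v[:, 3] = (3.0978,1.7929,0.8301)
J_ω[:, 3] = z_3
entry J[5][3] = 0.9659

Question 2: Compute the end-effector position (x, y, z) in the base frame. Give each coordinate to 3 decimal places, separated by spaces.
-3.718 -0.207 1.485

after link 1: o_1 = (-1.0000, 0.0000, 1.0000)
after link 2: o_2 = (-0.5000, 3.0000, 1.8660)
after link 3: o_3 = (-5.3296, 3.0000, 0.5719)
after link 4: o_4 = (-6.3649, 3.0000, 4.4356)
after link 5: o_5 = (-3.7180, -0.2071, 1.4846)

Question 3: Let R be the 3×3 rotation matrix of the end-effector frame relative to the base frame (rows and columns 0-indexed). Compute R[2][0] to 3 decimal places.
-0.554

End-effector x-axis (col 0 of R) = (0.6660,-0.5000,-0.5536)
R[2][0] = -0.5536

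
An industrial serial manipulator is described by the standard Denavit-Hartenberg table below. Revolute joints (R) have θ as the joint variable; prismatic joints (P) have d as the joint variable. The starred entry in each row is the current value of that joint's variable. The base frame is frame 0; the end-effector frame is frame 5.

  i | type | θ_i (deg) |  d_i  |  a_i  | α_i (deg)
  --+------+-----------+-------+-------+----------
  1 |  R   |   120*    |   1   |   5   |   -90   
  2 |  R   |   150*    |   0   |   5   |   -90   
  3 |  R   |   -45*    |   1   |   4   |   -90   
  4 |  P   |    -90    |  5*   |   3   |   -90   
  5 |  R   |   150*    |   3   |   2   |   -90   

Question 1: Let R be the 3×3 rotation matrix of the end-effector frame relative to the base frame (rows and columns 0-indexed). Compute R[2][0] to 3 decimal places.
End-effector x-axis (col 0 of R) = (-0.6758,0.4634,-0.5732)
R[2][0] = -0.5732

-0.573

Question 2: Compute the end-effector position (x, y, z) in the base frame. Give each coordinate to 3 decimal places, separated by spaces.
after link 1: o_1 = (-2.5000, 4.3301, 1.0000)
after link 2: o_2 = (-0.3349, 0.5801, -1.5000)
after link 3: o_3 = (-1.3097, -3.3884, -2.0482)
after link 4: o_4 = (4.0331, -5.5713, -1.2179)
after link 5: o_5 = (1.7630, -7.2962, -3.4250)

1.763 -7.296 -3.425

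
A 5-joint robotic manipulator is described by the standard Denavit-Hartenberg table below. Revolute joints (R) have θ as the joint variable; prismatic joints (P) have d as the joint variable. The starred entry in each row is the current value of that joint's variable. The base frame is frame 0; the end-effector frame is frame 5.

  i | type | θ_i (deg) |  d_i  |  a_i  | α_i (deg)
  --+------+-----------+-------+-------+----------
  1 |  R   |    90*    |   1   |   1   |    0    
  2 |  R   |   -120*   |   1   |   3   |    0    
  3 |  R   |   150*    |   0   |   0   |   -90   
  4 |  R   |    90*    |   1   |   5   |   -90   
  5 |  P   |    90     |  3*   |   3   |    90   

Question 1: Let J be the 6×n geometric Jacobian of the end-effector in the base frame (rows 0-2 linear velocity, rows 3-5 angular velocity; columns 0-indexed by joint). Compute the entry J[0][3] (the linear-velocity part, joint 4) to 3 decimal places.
axis z_3 = (-0.8660,-0.5000,0.0000); lever o_n−o_3 = (3.2321,-1.5981,-5.0000)
cross product → J_v[:, 3] = (2.5000,-4.3301,3.0000)
J_ω[:, 3] = z_3
entry J[0][3] = 2.5000

2.500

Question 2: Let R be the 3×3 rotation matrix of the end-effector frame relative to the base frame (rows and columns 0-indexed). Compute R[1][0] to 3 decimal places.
End-effector x-axis (col 0 of R) = (0.8660,0.5000,-0.0000)
R[1][0] = 0.5000

0.500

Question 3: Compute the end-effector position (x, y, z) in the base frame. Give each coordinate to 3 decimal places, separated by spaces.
after link 1: o_1 = (0.0000, 1.0000, 1.0000)
after link 2: o_2 = (2.5981, -0.5000, 2.0000)
after link 3: o_3 = (2.5981, -0.5000, 2.0000)
after link 4: o_4 = (1.7321, -1.0000, -3.0000)
after link 5: o_5 = (5.8301, -2.0981, -3.0000)

5.830 -2.098 -3.000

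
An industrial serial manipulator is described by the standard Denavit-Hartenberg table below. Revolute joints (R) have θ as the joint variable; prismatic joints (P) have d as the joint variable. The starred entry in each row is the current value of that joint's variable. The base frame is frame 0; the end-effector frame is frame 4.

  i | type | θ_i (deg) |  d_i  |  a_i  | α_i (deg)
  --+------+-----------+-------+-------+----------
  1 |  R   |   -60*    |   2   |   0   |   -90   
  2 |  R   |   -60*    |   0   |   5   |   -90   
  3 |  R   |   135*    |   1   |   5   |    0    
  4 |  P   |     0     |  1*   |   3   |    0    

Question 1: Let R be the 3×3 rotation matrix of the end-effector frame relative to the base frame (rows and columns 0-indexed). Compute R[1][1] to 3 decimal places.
End-effector y-axis (col 1 of R) = (0.4356,0.6597,-0.6124)
R[1][1] = 0.6597

0.660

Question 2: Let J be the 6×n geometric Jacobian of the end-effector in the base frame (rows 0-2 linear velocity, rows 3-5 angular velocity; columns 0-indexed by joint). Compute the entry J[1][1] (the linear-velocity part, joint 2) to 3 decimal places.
axis z_1 = (0.8660,0.5000,0.0000); lever o_n−o_1 = (-4.1972,-4.0440,-1.5689)
cross product → J_v[:, 1] = (-0.7844,1.3587,-1.4036)
J_ω[:, 1] = z_1
entry J[1][1] = 1.3587

1.359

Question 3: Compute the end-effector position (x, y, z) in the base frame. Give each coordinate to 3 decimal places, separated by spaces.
-4.197 -4.044 0.431

after link 1: o_1 = (0.0000, 0.0000, 2.0000)
after link 2: o_2 = (1.2500, -2.1651, 6.3301)
after link 3: o_3 = (-2.2627, -3.1519, 2.7683)
after link 4: o_4 = (-4.1972, -4.0440, 0.4311)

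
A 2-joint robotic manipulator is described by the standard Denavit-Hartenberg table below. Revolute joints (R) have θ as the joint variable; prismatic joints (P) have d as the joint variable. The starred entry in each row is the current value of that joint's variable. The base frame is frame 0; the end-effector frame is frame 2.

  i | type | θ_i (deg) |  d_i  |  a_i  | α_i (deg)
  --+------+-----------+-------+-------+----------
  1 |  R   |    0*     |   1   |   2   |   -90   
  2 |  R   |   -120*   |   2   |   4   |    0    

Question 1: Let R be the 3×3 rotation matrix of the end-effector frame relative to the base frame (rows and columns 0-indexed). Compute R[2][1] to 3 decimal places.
End-effector y-axis (col 1 of R) = (0.8660,-0.0000,0.5000)
R[2][1] = 0.5000

0.500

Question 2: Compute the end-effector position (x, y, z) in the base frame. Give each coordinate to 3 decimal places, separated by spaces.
after link 1: o_1 = (2.0000, 0.0000, 1.0000)
after link 2: o_2 = (0.0000, 2.0000, 4.4641)

0.000 2.000 4.464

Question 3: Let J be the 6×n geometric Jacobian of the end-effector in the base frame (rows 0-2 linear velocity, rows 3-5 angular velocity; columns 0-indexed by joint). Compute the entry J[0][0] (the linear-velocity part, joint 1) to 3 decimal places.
axis z_0 = ẑ; lever o_n−o_0 = (0.0000,2.0000,4.4641)
cross product → J_v[:, 0] = (-2.0000,0.0000,0.0000)
J_ω[:, 0] = z_0
entry J[0][0] = -2.0000

-2.000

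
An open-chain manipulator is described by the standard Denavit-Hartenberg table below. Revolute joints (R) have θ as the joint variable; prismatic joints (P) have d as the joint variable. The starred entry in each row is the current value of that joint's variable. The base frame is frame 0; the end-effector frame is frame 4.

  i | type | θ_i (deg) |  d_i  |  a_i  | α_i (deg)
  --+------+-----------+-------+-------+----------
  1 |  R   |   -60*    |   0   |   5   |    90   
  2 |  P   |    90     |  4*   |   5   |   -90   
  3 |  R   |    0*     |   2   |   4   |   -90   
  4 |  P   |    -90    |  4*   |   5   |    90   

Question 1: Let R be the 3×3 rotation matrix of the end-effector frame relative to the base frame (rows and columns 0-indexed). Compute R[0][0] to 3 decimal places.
-0.500

End-effector x-axis (col 0 of R) = (-0.5000,0.8660,0.0000)
R[0][0] = -0.5000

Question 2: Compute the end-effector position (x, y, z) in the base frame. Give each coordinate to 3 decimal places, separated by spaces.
after link 1: o_1 = (2.5000, -4.3301, 0.0000)
after link 2: o_2 = (-0.9641, -6.3301, 5.0000)
after link 3: o_3 = (-1.9641, -4.5981, 9.0000)
after link 4: o_4 = (-1.0000, 1.7321, 9.0000)

-1.000 1.732 9.000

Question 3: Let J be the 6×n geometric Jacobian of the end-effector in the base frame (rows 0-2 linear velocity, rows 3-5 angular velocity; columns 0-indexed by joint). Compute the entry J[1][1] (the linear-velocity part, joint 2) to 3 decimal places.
prismatic axis z_1 = (-0.8660,-0.5000,0.0000)
J_v[:, 1] = z_1; J_ω[:, 1] = (0,0,0)
entry J[1][1] = -0.5000

-0.500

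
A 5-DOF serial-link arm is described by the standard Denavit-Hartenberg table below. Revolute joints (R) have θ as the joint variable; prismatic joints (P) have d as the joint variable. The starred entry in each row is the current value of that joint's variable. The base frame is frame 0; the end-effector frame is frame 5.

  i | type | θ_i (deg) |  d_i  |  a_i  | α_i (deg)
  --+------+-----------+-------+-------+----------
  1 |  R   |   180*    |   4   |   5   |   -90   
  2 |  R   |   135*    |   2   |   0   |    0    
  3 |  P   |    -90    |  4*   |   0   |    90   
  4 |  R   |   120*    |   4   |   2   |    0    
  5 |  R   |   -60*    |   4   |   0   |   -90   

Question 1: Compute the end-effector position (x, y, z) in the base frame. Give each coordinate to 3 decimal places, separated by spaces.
-9.950 -7.732 10.364

after link 1: o_1 = (-5.0000, 0.0000, 4.0000)
after link 2: o_2 = (-5.0000, -2.0000, 4.0000)
after link 3: o_3 = (-5.0000, -6.0000, 4.0000)
after link 4: o_4 = (-7.1213, -7.7321, 7.5355)
after link 5: o_5 = (-9.9497, -7.7321, 10.3640)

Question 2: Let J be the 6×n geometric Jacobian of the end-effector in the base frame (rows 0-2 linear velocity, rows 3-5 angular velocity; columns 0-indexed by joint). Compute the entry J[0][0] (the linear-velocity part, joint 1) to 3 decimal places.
7.732

axis z_0 = ẑ; lever o_n−o_0 = (-9.9497,-7.7321,10.3640)
cross product → J_v[:, 0] = (7.7321,-9.9497,0.0000)
J_ω[:, 0] = z_0
entry J[0][0] = 7.7321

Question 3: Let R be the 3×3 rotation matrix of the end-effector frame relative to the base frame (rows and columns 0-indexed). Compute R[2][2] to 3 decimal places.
End-effector z-axis (col 2 of R) = (0.6124,-0.5000,0.6124)
R[2][2] = 0.6124

0.612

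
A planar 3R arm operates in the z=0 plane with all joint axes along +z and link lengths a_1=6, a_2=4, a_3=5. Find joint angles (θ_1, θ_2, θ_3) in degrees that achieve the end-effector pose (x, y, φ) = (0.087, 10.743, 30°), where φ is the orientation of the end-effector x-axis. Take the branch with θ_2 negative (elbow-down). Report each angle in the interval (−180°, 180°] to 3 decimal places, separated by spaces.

134.995 -44.983 -60.012

wrist centre = target − a_3·(cos φ, sin φ) = (-4.2431, 8.2430)
cos θ_2 = (85.9512−6²−4²)/(2·6·4) = 0.7073; θ_2 = -44.9830° (elbow-down)
β = atan2(8.2430,-4.2431) = 117.2374°; ψ = atan2(-2.8276,8.8293) = -17.7578°
θ_1 = β − ψ = 134.9951°
θ_3 = φ − θ_1 − θ_2 = -60.0121° (wrapped to (-180°,180°])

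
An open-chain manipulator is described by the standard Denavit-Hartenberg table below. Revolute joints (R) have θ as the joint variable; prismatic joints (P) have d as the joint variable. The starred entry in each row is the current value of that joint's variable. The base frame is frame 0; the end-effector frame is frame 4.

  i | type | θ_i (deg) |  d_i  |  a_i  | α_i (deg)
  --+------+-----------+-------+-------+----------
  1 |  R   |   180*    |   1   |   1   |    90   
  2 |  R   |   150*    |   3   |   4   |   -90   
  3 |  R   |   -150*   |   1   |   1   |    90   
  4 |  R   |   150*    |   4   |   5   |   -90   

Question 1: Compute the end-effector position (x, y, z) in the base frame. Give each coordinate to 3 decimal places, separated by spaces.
after link 1: o_1 = (-1.0000, 0.0000, 1.0000)
after link 2: o_2 = (2.4641, 3.0000, 3.0000)
after link 3: o_3 = (2.2141, 3.5000, 1.7010)
after link 4: o_4 = (4.9796, -2.1292, 0.4109)

4.980 -2.129 0.411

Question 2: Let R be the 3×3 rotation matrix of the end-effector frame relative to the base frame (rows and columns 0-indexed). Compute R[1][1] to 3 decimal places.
0.866

End-effector y-axis (col 1 of R) = (0.4330,0.8660,0.2500)
R[1][1] = 0.8660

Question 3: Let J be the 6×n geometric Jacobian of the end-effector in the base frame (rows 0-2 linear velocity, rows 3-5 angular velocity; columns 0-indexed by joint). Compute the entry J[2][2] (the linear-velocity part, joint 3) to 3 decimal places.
axis z_2 = (0.5000,0.0000,-0.8660); lever o_n−o_2 = (2.5155,-5.1292,-2.5891)
cross product → J_v[:, 2] = (-4.4420,-0.8840,-2.5646)
J_ω[:, 2] = z_2
entry J[2][2] = -2.5646

-2.565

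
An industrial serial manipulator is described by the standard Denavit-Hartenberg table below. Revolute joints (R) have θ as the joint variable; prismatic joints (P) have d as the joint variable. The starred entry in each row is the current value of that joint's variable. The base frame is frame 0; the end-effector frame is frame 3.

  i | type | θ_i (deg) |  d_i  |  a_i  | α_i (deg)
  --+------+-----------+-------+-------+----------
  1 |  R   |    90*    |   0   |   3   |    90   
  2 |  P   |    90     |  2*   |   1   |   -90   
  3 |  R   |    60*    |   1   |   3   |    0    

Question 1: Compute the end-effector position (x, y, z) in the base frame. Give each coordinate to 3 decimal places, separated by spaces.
-0.598 2.000 2.500

after link 1: o_1 = (0.0000, 3.0000, 0.0000)
after link 2: o_2 = (2.0000, 3.0000, 1.0000)
after link 3: o_3 = (-0.5981, 2.0000, 2.5000)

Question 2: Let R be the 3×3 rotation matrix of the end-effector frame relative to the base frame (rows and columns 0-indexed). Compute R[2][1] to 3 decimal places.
End-effector y-axis (col 1 of R) = (-0.5000,-0.0000,-0.8660)
R[2][1] = -0.8660

-0.866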